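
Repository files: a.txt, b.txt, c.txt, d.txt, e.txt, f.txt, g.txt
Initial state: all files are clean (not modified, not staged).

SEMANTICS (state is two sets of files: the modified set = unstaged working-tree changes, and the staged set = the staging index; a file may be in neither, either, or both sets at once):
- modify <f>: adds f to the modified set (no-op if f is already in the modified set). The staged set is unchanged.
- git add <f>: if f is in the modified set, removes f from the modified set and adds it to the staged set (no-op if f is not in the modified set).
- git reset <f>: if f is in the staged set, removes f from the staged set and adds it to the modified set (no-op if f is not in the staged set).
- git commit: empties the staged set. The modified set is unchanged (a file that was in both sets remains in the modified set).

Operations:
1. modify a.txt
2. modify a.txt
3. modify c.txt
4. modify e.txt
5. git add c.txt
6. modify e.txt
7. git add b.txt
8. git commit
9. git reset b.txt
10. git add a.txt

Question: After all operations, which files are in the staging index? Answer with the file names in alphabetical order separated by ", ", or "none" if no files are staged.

Answer: a.txt

Derivation:
After op 1 (modify a.txt): modified={a.txt} staged={none}
After op 2 (modify a.txt): modified={a.txt} staged={none}
After op 3 (modify c.txt): modified={a.txt, c.txt} staged={none}
After op 4 (modify e.txt): modified={a.txt, c.txt, e.txt} staged={none}
After op 5 (git add c.txt): modified={a.txt, e.txt} staged={c.txt}
After op 6 (modify e.txt): modified={a.txt, e.txt} staged={c.txt}
After op 7 (git add b.txt): modified={a.txt, e.txt} staged={c.txt}
After op 8 (git commit): modified={a.txt, e.txt} staged={none}
After op 9 (git reset b.txt): modified={a.txt, e.txt} staged={none}
After op 10 (git add a.txt): modified={e.txt} staged={a.txt}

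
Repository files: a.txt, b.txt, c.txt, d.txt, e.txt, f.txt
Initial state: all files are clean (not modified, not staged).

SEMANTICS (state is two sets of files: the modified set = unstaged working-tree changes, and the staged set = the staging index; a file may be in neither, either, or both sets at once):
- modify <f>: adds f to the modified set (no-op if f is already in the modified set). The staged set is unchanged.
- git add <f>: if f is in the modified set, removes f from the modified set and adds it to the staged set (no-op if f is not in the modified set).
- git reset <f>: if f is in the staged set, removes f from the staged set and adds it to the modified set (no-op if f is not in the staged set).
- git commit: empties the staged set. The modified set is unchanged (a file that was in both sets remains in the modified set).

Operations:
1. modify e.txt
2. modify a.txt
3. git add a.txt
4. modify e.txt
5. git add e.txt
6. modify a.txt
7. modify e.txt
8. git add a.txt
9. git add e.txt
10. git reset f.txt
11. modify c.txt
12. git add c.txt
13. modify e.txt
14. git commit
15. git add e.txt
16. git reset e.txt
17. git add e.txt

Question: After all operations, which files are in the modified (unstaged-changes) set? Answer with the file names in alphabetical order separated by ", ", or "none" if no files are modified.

Answer: none

Derivation:
After op 1 (modify e.txt): modified={e.txt} staged={none}
After op 2 (modify a.txt): modified={a.txt, e.txt} staged={none}
After op 3 (git add a.txt): modified={e.txt} staged={a.txt}
After op 4 (modify e.txt): modified={e.txt} staged={a.txt}
After op 5 (git add e.txt): modified={none} staged={a.txt, e.txt}
After op 6 (modify a.txt): modified={a.txt} staged={a.txt, e.txt}
After op 7 (modify e.txt): modified={a.txt, e.txt} staged={a.txt, e.txt}
After op 8 (git add a.txt): modified={e.txt} staged={a.txt, e.txt}
After op 9 (git add e.txt): modified={none} staged={a.txt, e.txt}
After op 10 (git reset f.txt): modified={none} staged={a.txt, e.txt}
After op 11 (modify c.txt): modified={c.txt} staged={a.txt, e.txt}
After op 12 (git add c.txt): modified={none} staged={a.txt, c.txt, e.txt}
After op 13 (modify e.txt): modified={e.txt} staged={a.txt, c.txt, e.txt}
After op 14 (git commit): modified={e.txt} staged={none}
After op 15 (git add e.txt): modified={none} staged={e.txt}
After op 16 (git reset e.txt): modified={e.txt} staged={none}
After op 17 (git add e.txt): modified={none} staged={e.txt}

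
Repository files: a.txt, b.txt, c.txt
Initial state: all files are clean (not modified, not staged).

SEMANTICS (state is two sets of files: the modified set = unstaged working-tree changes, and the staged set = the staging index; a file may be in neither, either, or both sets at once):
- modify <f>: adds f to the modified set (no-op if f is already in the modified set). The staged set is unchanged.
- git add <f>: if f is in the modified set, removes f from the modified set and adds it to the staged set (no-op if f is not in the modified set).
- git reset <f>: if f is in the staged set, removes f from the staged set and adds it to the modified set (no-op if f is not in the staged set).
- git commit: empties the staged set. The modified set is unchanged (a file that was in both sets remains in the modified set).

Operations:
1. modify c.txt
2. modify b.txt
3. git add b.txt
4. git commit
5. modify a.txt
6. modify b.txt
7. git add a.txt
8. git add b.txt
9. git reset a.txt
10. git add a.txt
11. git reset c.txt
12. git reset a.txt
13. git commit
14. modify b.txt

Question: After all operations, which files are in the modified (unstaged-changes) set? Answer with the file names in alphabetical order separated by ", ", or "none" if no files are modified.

Answer: a.txt, b.txt, c.txt

Derivation:
After op 1 (modify c.txt): modified={c.txt} staged={none}
After op 2 (modify b.txt): modified={b.txt, c.txt} staged={none}
After op 3 (git add b.txt): modified={c.txt} staged={b.txt}
After op 4 (git commit): modified={c.txt} staged={none}
After op 5 (modify a.txt): modified={a.txt, c.txt} staged={none}
After op 6 (modify b.txt): modified={a.txt, b.txt, c.txt} staged={none}
After op 7 (git add a.txt): modified={b.txt, c.txt} staged={a.txt}
After op 8 (git add b.txt): modified={c.txt} staged={a.txt, b.txt}
After op 9 (git reset a.txt): modified={a.txt, c.txt} staged={b.txt}
After op 10 (git add a.txt): modified={c.txt} staged={a.txt, b.txt}
After op 11 (git reset c.txt): modified={c.txt} staged={a.txt, b.txt}
After op 12 (git reset a.txt): modified={a.txt, c.txt} staged={b.txt}
After op 13 (git commit): modified={a.txt, c.txt} staged={none}
After op 14 (modify b.txt): modified={a.txt, b.txt, c.txt} staged={none}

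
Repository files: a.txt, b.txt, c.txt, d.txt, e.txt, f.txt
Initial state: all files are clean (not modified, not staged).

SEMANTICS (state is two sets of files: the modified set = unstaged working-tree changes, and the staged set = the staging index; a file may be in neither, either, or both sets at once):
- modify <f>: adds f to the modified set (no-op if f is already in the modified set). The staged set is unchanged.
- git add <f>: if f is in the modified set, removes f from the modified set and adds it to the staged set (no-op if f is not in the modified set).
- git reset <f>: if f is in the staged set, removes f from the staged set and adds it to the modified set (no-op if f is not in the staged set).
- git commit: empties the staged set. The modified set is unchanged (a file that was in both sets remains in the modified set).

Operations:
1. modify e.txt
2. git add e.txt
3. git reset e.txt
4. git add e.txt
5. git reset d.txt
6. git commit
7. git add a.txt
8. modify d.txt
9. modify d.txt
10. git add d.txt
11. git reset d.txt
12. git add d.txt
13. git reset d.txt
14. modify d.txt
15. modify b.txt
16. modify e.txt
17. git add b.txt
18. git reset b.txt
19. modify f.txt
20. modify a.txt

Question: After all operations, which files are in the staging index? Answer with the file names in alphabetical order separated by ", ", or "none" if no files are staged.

After op 1 (modify e.txt): modified={e.txt} staged={none}
After op 2 (git add e.txt): modified={none} staged={e.txt}
After op 3 (git reset e.txt): modified={e.txt} staged={none}
After op 4 (git add e.txt): modified={none} staged={e.txt}
After op 5 (git reset d.txt): modified={none} staged={e.txt}
After op 6 (git commit): modified={none} staged={none}
After op 7 (git add a.txt): modified={none} staged={none}
After op 8 (modify d.txt): modified={d.txt} staged={none}
After op 9 (modify d.txt): modified={d.txt} staged={none}
After op 10 (git add d.txt): modified={none} staged={d.txt}
After op 11 (git reset d.txt): modified={d.txt} staged={none}
After op 12 (git add d.txt): modified={none} staged={d.txt}
After op 13 (git reset d.txt): modified={d.txt} staged={none}
After op 14 (modify d.txt): modified={d.txt} staged={none}
After op 15 (modify b.txt): modified={b.txt, d.txt} staged={none}
After op 16 (modify e.txt): modified={b.txt, d.txt, e.txt} staged={none}
After op 17 (git add b.txt): modified={d.txt, e.txt} staged={b.txt}
After op 18 (git reset b.txt): modified={b.txt, d.txt, e.txt} staged={none}
After op 19 (modify f.txt): modified={b.txt, d.txt, e.txt, f.txt} staged={none}
After op 20 (modify a.txt): modified={a.txt, b.txt, d.txt, e.txt, f.txt} staged={none}

Answer: none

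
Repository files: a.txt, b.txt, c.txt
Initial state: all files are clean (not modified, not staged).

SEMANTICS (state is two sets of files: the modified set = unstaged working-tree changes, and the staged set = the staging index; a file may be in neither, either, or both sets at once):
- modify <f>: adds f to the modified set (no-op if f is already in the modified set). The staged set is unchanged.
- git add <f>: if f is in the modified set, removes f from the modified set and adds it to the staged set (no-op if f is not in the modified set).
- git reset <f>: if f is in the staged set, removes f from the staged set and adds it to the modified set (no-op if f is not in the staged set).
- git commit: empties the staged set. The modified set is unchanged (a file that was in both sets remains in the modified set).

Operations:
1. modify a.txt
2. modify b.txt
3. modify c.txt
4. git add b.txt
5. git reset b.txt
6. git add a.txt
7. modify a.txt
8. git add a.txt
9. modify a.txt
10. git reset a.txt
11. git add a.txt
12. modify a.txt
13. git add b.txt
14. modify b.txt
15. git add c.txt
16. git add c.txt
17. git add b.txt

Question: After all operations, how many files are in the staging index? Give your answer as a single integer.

Answer: 3

Derivation:
After op 1 (modify a.txt): modified={a.txt} staged={none}
After op 2 (modify b.txt): modified={a.txt, b.txt} staged={none}
After op 3 (modify c.txt): modified={a.txt, b.txt, c.txt} staged={none}
After op 4 (git add b.txt): modified={a.txt, c.txt} staged={b.txt}
After op 5 (git reset b.txt): modified={a.txt, b.txt, c.txt} staged={none}
After op 6 (git add a.txt): modified={b.txt, c.txt} staged={a.txt}
After op 7 (modify a.txt): modified={a.txt, b.txt, c.txt} staged={a.txt}
After op 8 (git add a.txt): modified={b.txt, c.txt} staged={a.txt}
After op 9 (modify a.txt): modified={a.txt, b.txt, c.txt} staged={a.txt}
After op 10 (git reset a.txt): modified={a.txt, b.txt, c.txt} staged={none}
After op 11 (git add a.txt): modified={b.txt, c.txt} staged={a.txt}
After op 12 (modify a.txt): modified={a.txt, b.txt, c.txt} staged={a.txt}
After op 13 (git add b.txt): modified={a.txt, c.txt} staged={a.txt, b.txt}
After op 14 (modify b.txt): modified={a.txt, b.txt, c.txt} staged={a.txt, b.txt}
After op 15 (git add c.txt): modified={a.txt, b.txt} staged={a.txt, b.txt, c.txt}
After op 16 (git add c.txt): modified={a.txt, b.txt} staged={a.txt, b.txt, c.txt}
After op 17 (git add b.txt): modified={a.txt} staged={a.txt, b.txt, c.txt}
Final staged set: {a.txt, b.txt, c.txt} -> count=3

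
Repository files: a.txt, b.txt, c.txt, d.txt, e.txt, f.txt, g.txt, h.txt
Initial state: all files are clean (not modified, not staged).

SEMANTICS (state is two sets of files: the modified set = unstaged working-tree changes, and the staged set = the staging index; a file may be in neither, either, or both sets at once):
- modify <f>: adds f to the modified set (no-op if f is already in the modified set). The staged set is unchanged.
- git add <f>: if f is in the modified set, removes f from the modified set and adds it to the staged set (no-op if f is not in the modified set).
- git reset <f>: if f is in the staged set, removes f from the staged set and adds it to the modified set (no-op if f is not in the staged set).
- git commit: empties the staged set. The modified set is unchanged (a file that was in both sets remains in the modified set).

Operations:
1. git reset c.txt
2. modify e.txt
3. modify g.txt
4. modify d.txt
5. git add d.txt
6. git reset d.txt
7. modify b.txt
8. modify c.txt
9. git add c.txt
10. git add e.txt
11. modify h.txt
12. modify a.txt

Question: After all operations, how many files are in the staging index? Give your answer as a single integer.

Answer: 2

Derivation:
After op 1 (git reset c.txt): modified={none} staged={none}
After op 2 (modify e.txt): modified={e.txt} staged={none}
After op 3 (modify g.txt): modified={e.txt, g.txt} staged={none}
After op 4 (modify d.txt): modified={d.txt, e.txt, g.txt} staged={none}
After op 5 (git add d.txt): modified={e.txt, g.txt} staged={d.txt}
After op 6 (git reset d.txt): modified={d.txt, e.txt, g.txt} staged={none}
After op 7 (modify b.txt): modified={b.txt, d.txt, e.txt, g.txt} staged={none}
After op 8 (modify c.txt): modified={b.txt, c.txt, d.txt, e.txt, g.txt} staged={none}
After op 9 (git add c.txt): modified={b.txt, d.txt, e.txt, g.txt} staged={c.txt}
After op 10 (git add e.txt): modified={b.txt, d.txt, g.txt} staged={c.txt, e.txt}
After op 11 (modify h.txt): modified={b.txt, d.txt, g.txt, h.txt} staged={c.txt, e.txt}
After op 12 (modify a.txt): modified={a.txt, b.txt, d.txt, g.txt, h.txt} staged={c.txt, e.txt}
Final staged set: {c.txt, e.txt} -> count=2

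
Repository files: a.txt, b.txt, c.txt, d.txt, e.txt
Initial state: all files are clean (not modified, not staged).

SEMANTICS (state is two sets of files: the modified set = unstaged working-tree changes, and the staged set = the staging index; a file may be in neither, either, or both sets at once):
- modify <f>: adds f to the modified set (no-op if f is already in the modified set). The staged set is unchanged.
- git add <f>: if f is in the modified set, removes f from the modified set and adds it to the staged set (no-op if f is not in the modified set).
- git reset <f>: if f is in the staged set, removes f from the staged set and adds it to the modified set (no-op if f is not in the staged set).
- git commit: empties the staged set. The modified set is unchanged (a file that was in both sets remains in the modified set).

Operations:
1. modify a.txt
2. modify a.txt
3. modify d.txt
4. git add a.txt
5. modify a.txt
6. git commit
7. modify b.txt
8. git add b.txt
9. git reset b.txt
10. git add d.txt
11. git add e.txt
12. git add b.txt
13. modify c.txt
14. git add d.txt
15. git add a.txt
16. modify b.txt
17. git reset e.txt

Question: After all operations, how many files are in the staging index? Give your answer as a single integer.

Answer: 3

Derivation:
After op 1 (modify a.txt): modified={a.txt} staged={none}
After op 2 (modify a.txt): modified={a.txt} staged={none}
After op 3 (modify d.txt): modified={a.txt, d.txt} staged={none}
After op 4 (git add a.txt): modified={d.txt} staged={a.txt}
After op 5 (modify a.txt): modified={a.txt, d.txt} staged={a.txt}
After op 6 (git commit): modified={a.txt, d.txt} staged={none}
After op 7 (modify b.txt): modified={a.txt, b.txt, d.txt} staged={none}
After op 8 (git add b.txt): modified={a.txt, d.txt} staged={b.txt}
After op 9 (git reset b.txt): modified={a.txt, b.txt, d.txt} staged={none}
After op 10 (git add d.txt): modified={a.txt, b.txt} staged={d.txt}
After op 11 (git add e.txt): modified={a.txt, b.txt} staged={d.txt}
After op 12 (git add b.txt): modified={a.txt} staged={b.txt, d.txt}
After op 13 (modify c.txt): modified={a.txt, c.txt} staged={b.txt, d.txt}
After op 14 (git add d.txt): modified={a.txt, c.txt} staged={b.txt, d.txt}
After op 15 (git add a.txt): modified={c.txt} staged={a.txt, b.txt, d.txt}
After op 16 (modify b.txt): modified={b.txt, c.txt} staged={a.txt, b.txt, d.txt}
After op 17 (git reset e.txt): modified={b.txt, c.txt} staged={a.txt, b.txt, d.txt}
Final staged set: {a.txt, b.txt, d.txt} -> count=3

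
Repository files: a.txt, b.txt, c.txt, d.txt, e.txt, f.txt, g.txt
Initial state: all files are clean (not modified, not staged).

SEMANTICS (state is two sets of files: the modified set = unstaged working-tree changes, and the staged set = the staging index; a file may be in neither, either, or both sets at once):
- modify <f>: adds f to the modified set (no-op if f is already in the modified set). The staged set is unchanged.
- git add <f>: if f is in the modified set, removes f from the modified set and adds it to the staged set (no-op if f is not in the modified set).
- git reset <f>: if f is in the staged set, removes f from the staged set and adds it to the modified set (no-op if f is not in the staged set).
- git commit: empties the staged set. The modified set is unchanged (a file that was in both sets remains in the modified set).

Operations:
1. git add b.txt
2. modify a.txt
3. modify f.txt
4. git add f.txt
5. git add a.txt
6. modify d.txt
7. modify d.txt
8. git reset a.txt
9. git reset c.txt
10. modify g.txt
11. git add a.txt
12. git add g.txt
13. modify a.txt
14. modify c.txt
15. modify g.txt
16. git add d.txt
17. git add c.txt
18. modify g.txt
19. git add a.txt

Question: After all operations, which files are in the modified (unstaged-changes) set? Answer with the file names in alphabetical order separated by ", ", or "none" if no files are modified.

After op 1 (git add b.txt): modified={none} staged={none}
After op 2 (modify a.txt): modified={a.txt} staged={none}
After op 3 (modify f.txt): modified={a.txt, f.txt} staged={none}
After op 4 (git add f.txt): modified={a.txt} staged={f.txt}
After op 5 (git add a.txt): modified={none} staged={a.txt, f.txt}
After op 6 (modify d.txt): modified={d.txt} staged={a.txt, f.txt}
After op 7 (modify d.txt): modified={d.txt} staged={a.txt, f.txt}
After op 8 (git reset a.txt): modified={a.txt, d.txt} staged={f.txt}
After op 9 (git reset c.txt): modified={a.txt, d.txt} staged={f.txt}
After op 10 (modify g.txt): modified={a.txt, d.txt, g.txt} staged={f.txt}
After op 11 (git add a.txt): modified={d.txt, g.txt} staged={a.txt, f.txt}
After op 12 (git add g.txt): modified={d.txt} staged={a.txt, f.txt, g.txt}
After op 13 (modify a.txt): modified={a.txt, d.txt} staged={a.txt, f.txt, g.txt}
After op 14 (modify c.txt): modified={a.txt, c.txt, d.txt} staged={a.txt, f.txt, g.txt}
After op 15 (modify g.txt): modified={a.txt, c.txt, d.txt, g.txt} staged={a.txt, f.txt, g.txt}
After op 16 (git add d.txt): modified={a.txt, c.txt, g.txt} staged={a.txt, d.txt, f.txt, g.txt}
After op 17 (git add c.txt): modified={a.txt, g.txt} staged={a.txt, c.txt, d.txt, f.txt, g.txt}
After op 18 (modify g.txt): modified={a.txt, g.txt} staged={a.txt, c.txt, d.txt, f.txt, g.txt}
After op 19 (git add a.txt): modified={g.txt} staged={a.txt, c.txt, d.txt, f.txt, g.txt}

Answer: g.txt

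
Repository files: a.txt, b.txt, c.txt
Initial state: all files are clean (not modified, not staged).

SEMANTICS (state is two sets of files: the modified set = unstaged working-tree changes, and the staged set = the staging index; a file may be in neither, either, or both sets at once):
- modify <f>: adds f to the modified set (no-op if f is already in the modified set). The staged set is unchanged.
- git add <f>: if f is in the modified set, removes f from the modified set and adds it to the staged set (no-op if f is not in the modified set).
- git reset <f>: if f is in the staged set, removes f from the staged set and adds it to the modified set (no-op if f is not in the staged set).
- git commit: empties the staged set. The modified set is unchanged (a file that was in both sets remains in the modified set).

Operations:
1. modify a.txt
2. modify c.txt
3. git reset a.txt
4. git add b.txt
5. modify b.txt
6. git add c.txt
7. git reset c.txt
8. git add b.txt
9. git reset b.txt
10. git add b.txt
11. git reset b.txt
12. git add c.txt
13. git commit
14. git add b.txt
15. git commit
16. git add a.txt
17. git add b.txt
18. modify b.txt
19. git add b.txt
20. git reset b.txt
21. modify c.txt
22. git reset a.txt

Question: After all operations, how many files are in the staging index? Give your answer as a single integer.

After op 1 (modify a.txt): modified={a.txt} staged={none}
After op 2 (modify c.txt): modified={a.txt, c.txt} staged={none}
After op 3 (git reset a.txt): modified={a.txt, c.txt} staged={none}
After op 4 (git add b.txt): modified={a.txt, c.txt} staged={none}
After op 5 (modify b.txt): modified={a.txt, b.txt, c.txt} staged={none}
After op 6 (git add c.txt): modified={a.txt, b.txt} staged={c.txt}
After op 7 (git reset c.txt): modified={a.txt, b.txt, c.txt} staged={none}
After op 8 (git add b.txt): modified={a.txt, c.txt} staged={b.txt}
After op 9 (git reset b.txt): modified={a.txt, b.txt, c.txt} staged={none}
After op 10 (git add b.txt): modified={a.txt, c.txt} staged={b.txt}
After op 11 (git reset b.txt): modified={a.txt, b.txt, c.txt} staged={none}
After op 12 (git add c.txt): modified={a.txt, b.txt} staged={c.txt}
After op 13 (git commit): modified={a.txt, b.txt} staged={none}
After op 14 (git add b.txt): modified={a.txt} staged={b.txt}
After op 15 (git commit): modified={a.txt} staged={none}
After op 16 (git add a.txt): modified={none} staged={a.txt}
After op 17 (git add b.txt): modified={none} staged={a.txt}
After op 18 (modify b.txt): modified={b.txt} staged={a.txt}
After op 19 (git add b.txt): modified={none} staged={a.txt, b.txt}
After op 20 (git reset b.txt): modified={b.txt} staged={a.txt}
After op 21 (modify c.txt): modified={b.txt, c.txt} staged={a.txt}
After op 22 (git reset a.txt): modified={a.txt, b.txt, c.txt} staged={none}
Final staged set: {none} -> count=0

Answer: 0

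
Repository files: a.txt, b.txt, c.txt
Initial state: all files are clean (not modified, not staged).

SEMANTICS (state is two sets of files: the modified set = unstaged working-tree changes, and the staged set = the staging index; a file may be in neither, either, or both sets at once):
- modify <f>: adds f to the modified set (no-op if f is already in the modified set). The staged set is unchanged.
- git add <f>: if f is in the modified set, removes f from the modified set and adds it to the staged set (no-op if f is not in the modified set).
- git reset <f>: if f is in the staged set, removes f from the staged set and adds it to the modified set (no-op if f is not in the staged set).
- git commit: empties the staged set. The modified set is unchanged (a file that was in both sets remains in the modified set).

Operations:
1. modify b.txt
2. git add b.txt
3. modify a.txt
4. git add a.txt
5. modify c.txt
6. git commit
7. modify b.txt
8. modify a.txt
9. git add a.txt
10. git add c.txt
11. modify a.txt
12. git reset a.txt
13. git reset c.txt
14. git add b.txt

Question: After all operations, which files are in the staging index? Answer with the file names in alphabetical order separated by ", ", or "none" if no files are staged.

After op 1 (modify b.txt): modified={b.txt} staged={none}
After op 2 (git add b.txt): modified={none} staged={b.txt}
After op 3 (modify a.txt): modified={a.txt} staged={b.txt}
After op 4 (git add a.txt): modified={none} staged={a.txt, b.txt}
After op 5 (modify c.txt): modified={c.txt} staged={a.txt, b.txt}
After op 6 (git commit): modified={c.txt} staged={none}
After op 7 (modify b.txt): modified={b.txt, c.txt} staged={none}
After op 8 (modify a.txt): modified={a.txt, b.txt, c.txt} staged={none}
After op 9 (git add a.txt): modified={b.txt, c.txt} staged={a.txt}
After op 10 (git add c.txt): modified={b.txt} staged={a.txt, c.txt}
After op 11 (modify a.txt): modified={a.txt, b.txt} staged={a.txt, c.txt}
After op 12 (git reset a.txt): modified={a.txt, b.txt} staged={c.txt}
After op 13 (git reset c.txt): modified={a.txt, b.txt, c.txt} staged={none}
After op 14 (git add b.txt): modified={a.txt, c.txt} staged={b.txt}

Answer: b.txt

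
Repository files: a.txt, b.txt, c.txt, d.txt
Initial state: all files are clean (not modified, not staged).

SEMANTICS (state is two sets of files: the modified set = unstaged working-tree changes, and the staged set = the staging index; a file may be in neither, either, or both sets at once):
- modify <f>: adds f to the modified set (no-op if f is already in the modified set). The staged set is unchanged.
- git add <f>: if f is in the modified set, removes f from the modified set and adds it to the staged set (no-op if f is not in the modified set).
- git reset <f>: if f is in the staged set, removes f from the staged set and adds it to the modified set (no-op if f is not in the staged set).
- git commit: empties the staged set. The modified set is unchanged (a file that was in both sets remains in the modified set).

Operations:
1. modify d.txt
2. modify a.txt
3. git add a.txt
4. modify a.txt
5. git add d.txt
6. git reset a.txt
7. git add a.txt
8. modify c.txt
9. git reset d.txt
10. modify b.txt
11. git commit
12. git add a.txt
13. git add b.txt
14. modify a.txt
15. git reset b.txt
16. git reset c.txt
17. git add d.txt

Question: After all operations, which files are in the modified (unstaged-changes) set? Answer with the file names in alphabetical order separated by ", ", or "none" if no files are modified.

After op 1 (modify d.txt): modified={d.txt} staged={none}
After op 2 (modify a.txt): modified={a.txt, d.txt} staged={none}
After op 3 (git add a.txt): modified={d.txt} staged={a.txt}
After op 4 (modify a.txt): modified={a.txt, d.txt} staged={a.txt}
After op 5 (git add d.txt): modified={a.txt} staged={a.txt, d.txt}
After op 6 (git reset a.txt): modified={a.txt} staged={d.txt}
After op 7 (git add a.txt): modified={none} staged={a.txt, d.txt}
After op 8 (modify c.txt): modified={c.txt} staged={a.txt, d.txt}
After op 9 (git reset d.txt): modified={c.txt, d.txt} staged={a.txt}
After op 10 (modify b.txt): modified={b.txt, c.txt, d.txt} staged={a.txt}
After op 11 (git commit): modified={b.txt, c.txt, d.txt} staged={none}
After op 12 (git add a.txt): modified={b.txt, c.txt, d.txt} staged={none}
After op 13 (git add b.txt): modified={c.txt, d.txt} staged={b.txt}
After op 14 (modify a.txt): modified={a.txt, c.txt, d.txt} staged={b.txt}
After op 15 (git reset b.txt): modified={a.txt, b.txt, c.txt, d.txt} staged={none}
After op 16 (git reset c.txt): modified={a.txt, b.txt, c.txt, d.txt} staged={none}
After op 17 (git add d.txt): modified={a.txt, b.txt, c.txt} staged={d.txt}

Answer: a.txt, b.txt, c.txt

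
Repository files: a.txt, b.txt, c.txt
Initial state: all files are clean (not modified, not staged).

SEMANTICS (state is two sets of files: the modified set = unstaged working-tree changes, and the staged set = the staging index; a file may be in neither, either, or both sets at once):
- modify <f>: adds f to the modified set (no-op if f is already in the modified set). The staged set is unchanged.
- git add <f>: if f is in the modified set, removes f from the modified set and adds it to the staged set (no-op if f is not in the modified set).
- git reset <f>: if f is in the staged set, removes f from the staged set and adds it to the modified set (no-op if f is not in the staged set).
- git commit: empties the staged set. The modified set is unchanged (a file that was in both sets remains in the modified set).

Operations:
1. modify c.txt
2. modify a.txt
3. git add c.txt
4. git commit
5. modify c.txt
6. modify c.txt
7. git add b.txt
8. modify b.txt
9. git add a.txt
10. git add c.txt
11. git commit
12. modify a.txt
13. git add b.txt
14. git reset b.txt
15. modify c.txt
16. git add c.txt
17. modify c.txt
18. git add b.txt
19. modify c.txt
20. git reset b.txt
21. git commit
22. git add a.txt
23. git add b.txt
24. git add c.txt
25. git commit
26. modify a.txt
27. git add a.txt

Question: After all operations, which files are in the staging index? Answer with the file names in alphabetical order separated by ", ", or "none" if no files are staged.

Answer: a.txt

Derivation:
After op 1 (modify c.txt): modified={c.txt} staged={none}
After op 2 (modify a.txt): modified={a.txt, c.txt} staged={none}
After op 3 (git add c.txt): modified={a.txt} staged={c.txt}
After op 4 (git commit): modified={a.txt} staged={none}
After op 5 (modify c.txt): modified={a.txt, c.txt} staged={none}
After op 6 (modify c.txt): modified={a.txt, c.txt} staged={none}
After op 7 (git add b.txt): modified={a.txt, c.txt} staged={none}
After op 8 (modify b.txt): modified={a.txt, b.txt, c.txt} staged={none}
After op 9 (git add a.txt): modified={b.txt, c.txt} staged={a.txt}
After op 10 (git add c.txt): modified={b.txt} staged={a.txt, c.txt}
After op 11 (git commit): modified={b.txt} staged={none}
After op 12 (modify a.txt): modified={a.txt, b.txt} staged={none}
After op 13 (git add b.txt): modified={a.txt} staged={b.txt}
After op 14 (git reset b.txt): modified={a.txt, b.txt} staged={none}
After op 15 (modify c.txt): modified={a.txt, b.txt, c.txt} staged={none}
After op 16 (git add c.txt): modified={a.txt, b.txt} staged={c.txt}
After op 17 (modify c.txt): modified={a.txt, b.txt, c.txt} staged={c.txt}
After op 18 (git add b.txt): modified={a.txt, c.txt} staged={b.txt, c.txt}
After op 19 (modify c.txt): modified={a.txt, c.txt} staged={b.txt, c.txt}
After op 20 (git reset b.txt): modified={a.txt, b.txt, c.txt} staged={c.txt}
After op 21 (git commit): modified={a.txt, b.txt, c.txt} staged={none}
After op 22 (git add a.txt): modified={b.txt, c.txt} staged={a.txt}
After op 23 (git add b.txt): modified={c.txt} staged={a.txt, b.txt}
After op 24 (git add c.txt): modified={none} staged={a.txt, b.txt, c.txt}
After op 25 (git commit): modified={none} staged={none}
After op 26 (modify a.txt): modified={a.txt} staged={none}
After op 27 (git add a.txt): modified={none} staged={a.txt}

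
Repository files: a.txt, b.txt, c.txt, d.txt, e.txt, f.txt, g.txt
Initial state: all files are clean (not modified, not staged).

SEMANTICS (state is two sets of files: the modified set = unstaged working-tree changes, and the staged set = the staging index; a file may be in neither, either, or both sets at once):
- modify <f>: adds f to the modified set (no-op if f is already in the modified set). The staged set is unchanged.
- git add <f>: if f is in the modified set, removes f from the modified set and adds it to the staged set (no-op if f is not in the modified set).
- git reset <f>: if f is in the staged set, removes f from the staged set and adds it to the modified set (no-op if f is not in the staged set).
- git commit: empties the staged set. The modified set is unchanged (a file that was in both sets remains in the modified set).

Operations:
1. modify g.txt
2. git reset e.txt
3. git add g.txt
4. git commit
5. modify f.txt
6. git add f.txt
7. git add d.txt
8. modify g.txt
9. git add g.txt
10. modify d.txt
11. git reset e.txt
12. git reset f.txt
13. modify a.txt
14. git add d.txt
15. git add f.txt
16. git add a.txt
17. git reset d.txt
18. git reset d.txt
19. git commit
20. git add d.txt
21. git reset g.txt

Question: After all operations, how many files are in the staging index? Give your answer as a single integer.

Answer: 1

Derivation:
After op 1 (modify g.txt): modified={g.txt} staged={none}
After op 2 (git reset e.txt): modified={g.txt} staged={none}
After op 3 (git add g.txt): modified={none} staged={g.txt}
After op 4 (git commit): modified={none} staged={none}
After op 5 (modify f.txt): modified={f.txt} staged={none}
After op 6 (git add f.txt): modified={none} staged={f.txt}
After op 7 (git add d.txt): modified={none} staged={f.txt}
After op 8 (modify g.txt): modified={g.txt} staged={f.txt}
After op 9 (git add g.txt): modified={none} staged={f.txt, g.txt}
After op 10 (modify d.txt): modified={d.txt} staged={f.txt, g.txt}
After op 11 (git reset e.txt): modified={d.txt} staged={f.txt, g.txt}
After op 12 (git reset f.txt): modified={d.txt, f.txt} staged={g.txt}
After op 13 (modify a.txt): modified={a.txt, d.txt, f.txt} staged={g.txt}
After op 14 (git add d.txt): modified={a.txt, f.txt} staged={d.txt, g.txt}
After op 15 (git add f.txt): modified={a.txt} staged={d.txt, f.txt, g.txt}
After op 16 (git add a.txt): modified={none} staged={a.txt, d.txt, f.txt, g.txt}
After op 17 (git reset d.txt): modified={d.txt} staged={a.txt, f.txt, g.txt}
After op 18 (git reset d.txt): modified={d.txt} staged={a.txt, f.txt, g.txt}
After op 19 (git commit): modified={d.txt} staged={none}
After op 20 (git add d.txt): modified={none} staged={d.txt}
After op 21 (git reset g.txt): modified={none} staged={d.txt}
Final staged set: {d.txt} -> count=1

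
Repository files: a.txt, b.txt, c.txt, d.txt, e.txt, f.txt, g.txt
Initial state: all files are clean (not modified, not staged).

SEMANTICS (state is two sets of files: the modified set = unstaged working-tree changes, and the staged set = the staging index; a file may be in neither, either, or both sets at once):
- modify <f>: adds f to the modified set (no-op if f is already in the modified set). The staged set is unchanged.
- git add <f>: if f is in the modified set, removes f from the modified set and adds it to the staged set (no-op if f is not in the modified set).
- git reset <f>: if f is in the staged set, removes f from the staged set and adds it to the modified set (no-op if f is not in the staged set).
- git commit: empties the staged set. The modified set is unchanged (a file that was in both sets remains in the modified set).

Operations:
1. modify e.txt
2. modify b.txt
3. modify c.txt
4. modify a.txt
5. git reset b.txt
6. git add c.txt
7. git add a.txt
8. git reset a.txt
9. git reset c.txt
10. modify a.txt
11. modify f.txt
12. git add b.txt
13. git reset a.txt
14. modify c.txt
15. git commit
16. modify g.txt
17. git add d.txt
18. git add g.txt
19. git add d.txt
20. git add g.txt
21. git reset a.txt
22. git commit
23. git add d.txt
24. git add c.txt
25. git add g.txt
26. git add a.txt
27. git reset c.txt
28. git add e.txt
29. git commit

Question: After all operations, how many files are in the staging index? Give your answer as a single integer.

Answer: 0

Derivation:
After op 1 (modify e.txt): modified={e.txt} staged={none}
After op 2 (modify b.txt): modified={b.txt, e.txt} staged={none}
After op 3 (modify c.txt): modified={b.txt, c.txt, e.txt} staged={none}
After op 4 (modify a.txt): modified={a.txt, b.txt, c.txt, e.txt} staged={none}
After op 5 (git reset b.txt): modified={a.txt, b.txt, c.txt, e.txt} staged={none}
After op 6 (git add c.txt): modified={a.txt, b.txt, e.txt} staged={c.txt}
After op 7 (git add a.txt): modified={b.txt, e.txt} staged={a.txt, c.txt}
After op 8 (git reset a.txt): modified={a.txt, b.txt, e.txt} staged={c.txt}
After op 9 (git reset c.txt): modified={a.txt, b.txt, c.txt, e.txt} staged={none}
After op 10 (modify a.txt): modified={a.txt, b.txt, c.txt, e.txt} staged={none}
After op 11 (modify f.txt): modified={a.txt, b.txt, c.txt, e.txt, f.txt} staged={none}
After op 12 (git add b.txt): modified={a.txt, c.txt, e.txt, f.txt} staged={b.txt}
After op 13 (git reset a.txt): modified={a.txt, c.txt, e.txt, f.txt} staged={b.txt}
After op 14 (modify c.txt): modified={a.txt, c.txt, e.txt, f.txt} staged={b.txt}
After op 15 (git commit): modified={a.txt, c.txt, e.txt, f.txt} staged={none}
After op 16 (modify g.txt): modified={a.txt, c.txt, e.txt, f.txt, g.txt} staged={none}
After op 17 (git add d.txt): modified={a.txt, c.txt, e.txt, f.txt, g.txt} staged={none}
After op 18 (git add g.txt): modified={a.txt, c.txt, e.txt, f.txt} staged={g.txt}
After op 19 (git add d.txt): modified={a.txt, c.txt, e.txt, f.txt} staged={g.txt}
After op 20 (git add g.txt): modified={a.txt, c.txt, e.txt, f.txt} staged={g.txt}
After op 21 (git reset a.txt): modified={a.txt, c.txt, e.txt, f.txt} staged={g.txt}
After op 22 (git commit): modified={a.txt, c.txt, e.txt, f.txt} staged={none}
After op 23 (git add d.txt): modified={a.txt, c.txt, e.txt, f.txt} staged={none}
After op 24 (git add c.txt): modified={a.txt, e.txt, f.txt} staged={c.txt}
After op 25 (git add g.txt): modified={a.txt, e.txt, f.txt} staged={c.txt}
After op 26 (git add a.txt): modified={e.txt, f.txt} staged={a.txt, c.txt}
After op 27 (git reset c.txt): modified={c.txt, e.txt, f.txt} staged={a.txt}
After op 28 (git add e.txt): modified={c.txt, f.txt} staged={a.txt, e.txt}
After op 29 (git commit): modified={c.txt, f.txt} staged={none}
Final staged set: {none} -> count=0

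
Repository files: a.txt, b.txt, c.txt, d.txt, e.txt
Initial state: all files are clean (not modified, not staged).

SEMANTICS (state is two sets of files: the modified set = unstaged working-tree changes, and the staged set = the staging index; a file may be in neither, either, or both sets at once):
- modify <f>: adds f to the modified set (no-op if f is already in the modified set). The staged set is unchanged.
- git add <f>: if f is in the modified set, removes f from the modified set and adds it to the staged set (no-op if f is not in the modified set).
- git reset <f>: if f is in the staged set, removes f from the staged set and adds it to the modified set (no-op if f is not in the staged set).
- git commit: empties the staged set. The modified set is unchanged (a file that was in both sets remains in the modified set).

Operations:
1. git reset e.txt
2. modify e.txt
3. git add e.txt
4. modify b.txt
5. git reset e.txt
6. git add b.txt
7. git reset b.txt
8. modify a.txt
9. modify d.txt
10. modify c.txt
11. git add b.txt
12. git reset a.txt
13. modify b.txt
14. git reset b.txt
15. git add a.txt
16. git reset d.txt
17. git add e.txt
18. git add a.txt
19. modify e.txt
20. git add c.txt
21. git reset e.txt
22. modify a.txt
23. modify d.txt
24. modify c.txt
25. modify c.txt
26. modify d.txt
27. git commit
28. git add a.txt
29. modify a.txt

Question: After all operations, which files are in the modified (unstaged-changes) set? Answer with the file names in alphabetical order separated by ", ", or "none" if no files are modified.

Answer: a.txt, b.txt, c.txt, d.txt, e.txt

Derivation:
After op 1 (git reset e.txt): modified={none} staged={none}
After op 2 (modify e.txt): modified={e.txt} staged={none}
After op 3 (git add e.txt): modified={none} staged={e.txt}
After op 4 (modify b.txt): modified={b.txt} staged={e.txt}
After op 5 (git reset e.txt): modified={b.txt, e.txt} staged={none}
After op 6 (git add b.txt): modified={e.txt} staged={b.txt}
After op 7 (git reset b.txt): modified={b.txt, e.txt} staged={none}
After op 8 (modify a.txt): modified={a.txt, b.txt, e.txt} staged={none}
After op 9 (modify d.txt): modified={a.txt, b.txt, d.txt, e.txt} staged={none}
After op 10 (modify c.txt): modified={a.txt, b.txt, c.txt, d.txt, e.txt} staged={none}
After op 11 (git add b.txt): modified={a.txt, c.txt, d.txt, e.txt} staged={b.txt}
After op 12 (git reset a.txt): modified={a.txt, c.txt, d.txt, e.txt} staged={b.txt}
After op 13 (modify b.txt): modified={a.txt, b.txt, c.txt, d.txt, e.txt} staged={b.txt}
After op 14 (git reset b.txt): modified={a.txt, b.txt, c.txt, d.txt, e.txt} staged={none}
After op 15 (git add a.txt): modified={b.txt, c.txt, d.txt, e.txt} staged={a.txt}
After op 16 (git reset d.txt): modified={b.txt, c.txt, d.txt, e.txt} staged={a.txt}
After op 17 (git add e.txt): modified={b.txt, c.txt, d.txt} staged={a.txt, e.txt}
After op 18 (git add a.txt): modified={b.txt, c.txt, d.txt} staged={a.txt, e.txt}
After op 19 (modify e.txt): modified={b.txt, c.txt, d.txt, e.txt} staged={a.txt, e.txt}
After op 20 (git add c.txt): modified={b.txt, d.txt, e.txt} staged={a.txt, c.txt, e.txt}
After op 21 (git reset e.txt): modified={b.txt, d.txt, e.txt} staged={a.txt, c.txt}
After op 22 (modify a.txt): modified={a.txt, b.txt, d.txt, e.txt} staged={a.txt, c.txt}
After op 23 (modify d.txt): modified={a.txt, b.txt, d.txt, e.txt} staged={a.txt, c.txt}
After op 24 (modify c.txt): modified={a.txt, b.txt, c.txt, d.txt, e.txt} staged={a.txt, c.txt}
After op 25 (modify c.txt): modified={a.txt, b.txt, c.txt, d.txt, e.txt} staged={a.txt, c.txt}
After op 26 (modify d.txt): modified={a.txt, b.txt, c.txt, d.txt, e.txt} staged={a.txt, c.txt}
After op 27 (git commit): modified={a.txt, b.txt, c.txt, d.txt, e.txt} staged={none}
After op 28 (git add a.txt): modified={b.txt, c.txt, d.txt, e.txt} staged={a.txt}
After op 29 (modify a.txt): modified={a.txt, b.txt, c.txt, d.txt, e.txt} staged={a.txt}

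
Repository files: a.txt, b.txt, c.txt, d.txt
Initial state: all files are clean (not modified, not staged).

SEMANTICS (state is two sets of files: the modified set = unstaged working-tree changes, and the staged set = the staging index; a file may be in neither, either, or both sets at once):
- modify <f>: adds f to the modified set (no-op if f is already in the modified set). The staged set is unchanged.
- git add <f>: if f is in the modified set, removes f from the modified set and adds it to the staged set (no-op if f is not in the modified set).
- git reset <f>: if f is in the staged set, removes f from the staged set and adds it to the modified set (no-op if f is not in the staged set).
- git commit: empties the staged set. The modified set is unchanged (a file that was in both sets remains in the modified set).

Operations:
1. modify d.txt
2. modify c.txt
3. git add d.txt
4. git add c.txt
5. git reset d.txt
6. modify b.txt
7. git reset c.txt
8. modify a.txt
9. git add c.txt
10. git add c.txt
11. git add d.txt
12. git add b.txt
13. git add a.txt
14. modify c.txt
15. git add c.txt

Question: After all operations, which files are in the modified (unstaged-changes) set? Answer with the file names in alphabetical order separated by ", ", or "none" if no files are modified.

Answer: none

Derivation:
After op 1 (modify d.txt): modified={d.txt} staged={none}
After op 2 (modify c.txt): modified={c.txt, d.txt} staged={none}
After op 3 (git add d.txt): modified={c.txt} staged={d.txt}
After op 4 (git add c.txt): modified={none} staged={c.txt, d.txt}
After op 5 (git reset d.txt): modified={d.txt} staged={c.txt}
After op 6 (modify b.txt): modified={b.txt, d.txt} staged={c.txt}
After op 7 (git reset c.txt): modified={b.txt, c.txt, d.txt} staged={none}
After op 8 (modify a.txt): modified={a.txt, b.txt, c.txt, d.txt} staged={none}
After op 9 (git add c.txt): modified={a.txt, b.txt, d.txt} staged={c.txt}
After op 10 (git add c.txt): modified={a.txt, b.txt, d.txt} staged={c.txt}
After op 11 (git add d.txt): modified={a.txt, b.txt} staged={c.txt, d.txt}
After op 12 (git add b.txt): modified={a.txt} staged={b.txt, c.txt, d.txt}
After op 13 (git add a.txt): modified={none} staged={a.txt, b.txt, c.txt, d.txt}
After op 14 (modify c.txt): modified={c.txt} staged={a.txt, b.txt, c.txt, d.txt}
After op 15 (git add c.txt): modified={none} staged={a.txt, b.txt, c.txt, d.txt}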